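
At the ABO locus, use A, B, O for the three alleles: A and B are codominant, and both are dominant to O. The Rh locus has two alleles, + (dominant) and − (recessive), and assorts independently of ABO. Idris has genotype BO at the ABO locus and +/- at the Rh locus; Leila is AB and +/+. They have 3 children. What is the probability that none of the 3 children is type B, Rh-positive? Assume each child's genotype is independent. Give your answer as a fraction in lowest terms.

ABO cross BO × AB → 1/4 A, 1/2 B, 1/4 AB.
Rh cross +/- × +/+ → 1 Rh+; so P(type B, Rh-positive) = 1/2 × 1 = 1/2 per child.
P(not type B, Rh-positive) = 1/2 for one child; (1/2)^3 = 1/8.

1/8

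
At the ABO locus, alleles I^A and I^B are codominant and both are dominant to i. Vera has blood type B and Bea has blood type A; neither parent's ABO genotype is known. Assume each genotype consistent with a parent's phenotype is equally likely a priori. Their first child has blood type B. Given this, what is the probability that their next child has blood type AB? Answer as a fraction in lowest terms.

5/12

Possible genotypes: Vera ∈ {I^B I^B, I^B i}; Bea ∈ {I^A I^A, I^A i}.
Weight each parental genotype pair by prior × P(type-B child):
  I^B I^B × I^A i: posterior weight 2/3; P(next child type AB) = 1/2.
  I^B i × I^A i: posterior weight 1/3; P(next child type AB) = 1/4.
Weighted sum = 5/12.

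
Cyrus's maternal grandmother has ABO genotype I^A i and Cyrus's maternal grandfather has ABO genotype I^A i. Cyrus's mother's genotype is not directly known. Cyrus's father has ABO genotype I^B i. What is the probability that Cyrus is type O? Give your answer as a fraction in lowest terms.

Cyrus's mother's ABO genotype from I^A i × I^A i: 1/4 I^A I^A, 1/2 I^A i, 1/4 i i.
Crossing each possibility with the father I^B i and summing P(type O): 1/4·0 + 1/2·1/4 + 1/4·1/2 = 1/4.

1/4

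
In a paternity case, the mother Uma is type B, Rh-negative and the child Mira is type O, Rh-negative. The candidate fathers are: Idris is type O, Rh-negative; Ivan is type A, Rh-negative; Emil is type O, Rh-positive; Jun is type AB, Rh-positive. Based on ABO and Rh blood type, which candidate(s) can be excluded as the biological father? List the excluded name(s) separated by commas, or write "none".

A candidate is excluded only if no genotype consistent with his phenotype could produce a type O, Rh-negative child with a type B, Rh-negative mother.
Jun (type AB, Rh+): no genotype consistent with that phenotype can produce a type-O Rh- child with a type-B mother.

Jun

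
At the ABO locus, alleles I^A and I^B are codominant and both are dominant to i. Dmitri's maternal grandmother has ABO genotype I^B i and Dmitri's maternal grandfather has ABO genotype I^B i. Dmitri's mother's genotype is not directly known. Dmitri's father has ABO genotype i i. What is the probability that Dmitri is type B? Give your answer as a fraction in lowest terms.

1/2

Dmitri's mother's ABO genotype from I^B i × I^B i: 1/4 I^B I^B, 1/2 I^B i, 1/4 i i.
Crossing each possibility with the father i i and summing P(type B): 1/4·1 + 1/2·1/2 + 1/4·0 = 1/2.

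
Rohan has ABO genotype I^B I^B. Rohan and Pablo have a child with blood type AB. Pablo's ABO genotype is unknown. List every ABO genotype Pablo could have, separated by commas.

I^A I^A, I^A I^B, I^A i

For each candidate genotype of Pablo, check whether crossing it with I^B I^B can produce every observed child phenotype.
  I^A I^A → possible child types {AB} ✓
  I^A I^B → possible child types {B, AB} ✓
  I^A i → possible child types {B, AB} ✓
  I^B I^B → possible child types {B} ✗
  I^B i → possible child types {B} ✗
  i i → possible child types {B} ✗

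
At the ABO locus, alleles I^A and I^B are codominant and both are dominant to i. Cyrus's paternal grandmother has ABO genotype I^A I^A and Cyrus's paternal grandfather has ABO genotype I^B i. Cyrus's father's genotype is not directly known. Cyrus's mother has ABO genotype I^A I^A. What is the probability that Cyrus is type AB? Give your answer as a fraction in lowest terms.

1/4

Cyrus's father's ABO genotype from I^A I^A × I^B i: 1/2 I^A I^B, 1/2 I^A i.
Crossing each possibility with the mother I^A I^A and summing P(type AB): 1/2·1/2 + 1/2·0 = 1/4.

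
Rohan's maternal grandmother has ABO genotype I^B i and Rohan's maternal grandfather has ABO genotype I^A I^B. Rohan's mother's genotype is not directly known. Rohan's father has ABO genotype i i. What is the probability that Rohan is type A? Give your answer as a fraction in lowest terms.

Rohan's mother's ABO genotype from I^B i × I^A I^B: 1/4 I^A I^B, 1/4 I^A i, 1/4 I^B I^B, 1/4 I^B i.
Crossing each possibility with the father i i and summing P(type A): 1/4·1/2 + 1/4·1/2 + 1/4·0 + 1/4·0 = 1/4.

1/4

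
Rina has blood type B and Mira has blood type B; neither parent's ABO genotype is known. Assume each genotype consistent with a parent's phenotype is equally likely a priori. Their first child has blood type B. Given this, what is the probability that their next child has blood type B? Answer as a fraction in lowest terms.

Possible genotypes: Rina ∈ {I^B I^B, I^B i}; Mira ∈ {I^B I^B, I^B i}.
Weight each parental genotype pair by prior × P(type-B child):
  I^B I^B × I^B I^B: posterior weight 4/15; P(next child type B) = 1.
  I^B I^B × I^B i: posterior weight 4/15; P(next child type B) = 1.
  I^B i × I^B I^B: posterior weight 4/15; P(next child type B) = 1.
  I^B i × I^B i: posterior weight 1/5; P(next child type B) = 3/4.
Weighted sum = 19/20.

19/20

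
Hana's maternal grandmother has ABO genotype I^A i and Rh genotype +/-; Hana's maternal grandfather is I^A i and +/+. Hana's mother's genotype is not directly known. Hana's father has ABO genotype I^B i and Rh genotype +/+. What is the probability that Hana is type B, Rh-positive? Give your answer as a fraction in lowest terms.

1/4

Hana's mother's ABO genotype from I^A i × I^A i: 1/4 I^A I^A, 1/2 I^A i, 1/4 i i.
Crossing each possibility with the father I^B i and summing P(type B): 1/4·0 + 1/2·1/4 + 1/4·1/2 = 1/4.
Similarly for Rh via the mother's Rh distribution: P(Rh+) = 1.
Independent loci: 1/4 × 1 = 1/4.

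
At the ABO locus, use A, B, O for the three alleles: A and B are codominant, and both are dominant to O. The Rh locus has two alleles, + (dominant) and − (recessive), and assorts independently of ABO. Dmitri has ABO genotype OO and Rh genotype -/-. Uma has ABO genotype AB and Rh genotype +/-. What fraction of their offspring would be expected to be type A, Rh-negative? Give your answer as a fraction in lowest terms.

1/4

ABO cross OO × AB → offspring phenotypes: 1/2 A, 1/2 B.
Rh cross -/- × +/- → 1/2 Rh+, 1/2 Rh-.
Independent loci: P(type A, Rh-negative) = 1/2 × 1/2 = 1/4.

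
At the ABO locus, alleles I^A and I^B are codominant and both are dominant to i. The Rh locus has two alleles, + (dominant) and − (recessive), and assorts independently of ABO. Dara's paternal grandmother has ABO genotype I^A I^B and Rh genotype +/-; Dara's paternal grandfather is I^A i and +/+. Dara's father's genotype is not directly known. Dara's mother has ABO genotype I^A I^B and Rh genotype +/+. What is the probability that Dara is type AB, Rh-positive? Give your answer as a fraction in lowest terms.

3/8

Dara's father's ABO genotype from I^A I^B × I^A i: 1/4 I^A I^A, 1/4 I^A I^B, 1/4 I^A i, 1/4 I^B i.
Crossing each possibility with the mother I^A I^B and summing P(type AB): 1/4·1/2 + 1/4·1/2 + 1/4·1/4 + 1/4·1/4 = 3/8.
Similarly for Rh via the father's Rh distribution: P(Rh+) = 1.
Independent loci: 3/8 × 1 = 3/8.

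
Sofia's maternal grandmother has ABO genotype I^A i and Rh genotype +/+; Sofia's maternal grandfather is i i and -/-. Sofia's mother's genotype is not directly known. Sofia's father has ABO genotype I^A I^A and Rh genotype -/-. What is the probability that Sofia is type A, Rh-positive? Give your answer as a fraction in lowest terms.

Sofia's mother's ABO genotype from I^A i × i i: 1/2 I^A i, 1/2 i i.
Crossing each possibility with the father I^A I^A and summing P(type A): 1/2·1 + 1/2·1 = 1.
Similarly for Rh via the mother's Rh distribution: P(Rh+) = 1/2.
Independent loci: 1 × 1/2 = 1/2.

1/2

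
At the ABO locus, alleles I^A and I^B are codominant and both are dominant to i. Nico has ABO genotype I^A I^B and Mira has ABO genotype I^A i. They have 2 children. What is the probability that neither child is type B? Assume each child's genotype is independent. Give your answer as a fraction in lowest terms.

ABO cross I^A I^B × I^A i → 1/2 A, 1/4 B, 1/4 AB.
So P(type B) = 1/4 per child.
P(not type B) = 3/4 for one child; (3/4)^2 = 9/16.

9/16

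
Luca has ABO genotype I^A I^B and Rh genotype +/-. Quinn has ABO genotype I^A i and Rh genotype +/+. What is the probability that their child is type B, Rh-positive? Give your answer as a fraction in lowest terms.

ABO cross I^A I^B × I^A i → offspring phenotypes: 1/2 A, 1/4 B, 1/4 AB.
Rh cross +/- × +/+ → 1 Rh+.
Independent loci: P(type B, Rh-positive) = 1/4 × 1 = 1/4.

1/4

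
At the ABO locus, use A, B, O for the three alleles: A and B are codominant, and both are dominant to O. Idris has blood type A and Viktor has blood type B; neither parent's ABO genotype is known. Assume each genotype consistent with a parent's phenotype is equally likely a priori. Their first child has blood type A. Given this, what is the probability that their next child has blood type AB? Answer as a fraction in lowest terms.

5/12

Possible genotypes: Idris ∈ {AA, AO}; Viktor ∈ {BB, BO}.
Weight each parental genotype pair by prior × P(type-A child):
  AA × BO: posterior weight 2/3; P(next child type AB) = 1/2.
  AO × BO: posterior weight 1/3; P(next child type AB) = 1/4.
Weighted sum = 5/12.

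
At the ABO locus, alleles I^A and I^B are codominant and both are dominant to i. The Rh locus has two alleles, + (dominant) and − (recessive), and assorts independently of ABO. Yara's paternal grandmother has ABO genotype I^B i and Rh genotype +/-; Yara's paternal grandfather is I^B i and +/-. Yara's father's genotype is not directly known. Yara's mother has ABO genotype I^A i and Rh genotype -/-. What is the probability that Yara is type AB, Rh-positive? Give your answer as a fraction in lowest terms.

1/8

Yara's father's ABO genotype from I^B i × I^B i: 1/4 I^B I^B, 1/2 I^B i, 1/4 i i.
Crossing each possibility with the mother I^A i and summing P(type AB): 1/4·1/2 + 1/2·1/4 + 1/4·0 = 1/4.
Similarly for Rh via the father's Rh distribution: P(Rh+) = 1/2.
Independent loci: 1/4 × 1/2 = 1/8.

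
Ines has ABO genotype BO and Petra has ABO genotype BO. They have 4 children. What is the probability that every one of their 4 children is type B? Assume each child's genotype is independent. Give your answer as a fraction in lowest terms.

ABO cross BO × BO → 1/4 O, 3/4 B.
So P(type B) = 3/4 per child.
All 4 independent: (3/4)^4 = 81/256.

81/256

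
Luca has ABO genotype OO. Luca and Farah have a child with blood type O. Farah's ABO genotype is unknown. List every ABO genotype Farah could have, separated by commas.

AO, BO, OO

For each candidate genotype of Farah, check whether crossing it with OO can produce every observed child phenotype.
  AA → possible child types {A} ✗
  AB → possible child types {A, B} ✗
  AO → possible child types {O, A} ✓
  BB → possible child types {B} ✗
  BO → possible child types {O, B} ✓
  OO → possible child types {O} ✓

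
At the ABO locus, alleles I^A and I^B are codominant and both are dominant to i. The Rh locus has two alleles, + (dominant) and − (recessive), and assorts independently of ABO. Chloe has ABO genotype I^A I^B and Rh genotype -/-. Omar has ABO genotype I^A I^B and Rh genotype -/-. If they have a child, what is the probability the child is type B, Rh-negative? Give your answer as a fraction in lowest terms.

ABO cross I^A I^B × I^A I^B → offspring phenotypes: 1/4 A, 1/4 B, 1/2 AB.
Rh cross -/- × -/- → 1 Rh-.
Independent loci: P(type B, Rh-negative) = 1/4 × 1 = 1/4.

1/4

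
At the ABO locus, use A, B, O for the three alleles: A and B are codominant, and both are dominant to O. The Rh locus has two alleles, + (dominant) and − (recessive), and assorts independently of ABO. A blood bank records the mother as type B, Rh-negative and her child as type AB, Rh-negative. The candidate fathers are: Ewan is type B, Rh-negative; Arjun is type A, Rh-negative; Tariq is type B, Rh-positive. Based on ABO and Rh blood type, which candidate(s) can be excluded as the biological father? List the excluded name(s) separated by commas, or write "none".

A candidate is excluded only if no genotype consistent with his phenotype could produce a type AB, Rh-negative child with a type B, Rh-negative mother.
Ewan (type B, Rh-): no genotype consistent with that phenotype can produce a type-AB Rh- child with a type-B mother.
Tariq (type B, Rh+): no genotype consistent with that phenotype can produce a type-AB Rh- child with a type-B mother.

Ewan, Tariq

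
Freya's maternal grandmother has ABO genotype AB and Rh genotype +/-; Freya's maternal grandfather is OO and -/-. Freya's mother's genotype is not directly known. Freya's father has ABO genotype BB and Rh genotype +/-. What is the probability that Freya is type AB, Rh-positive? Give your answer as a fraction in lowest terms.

Freya's mother's ABO genotype from AB × OO: 1/2 AO, 1/2 BO.
Crossing each possibility with the father BB and summing P(type AB): 1/2·1/2 + 1/2·0 = 1/4.
Similarly for Rh via the mother's Rh distribution: P(Rh+) = 5/8.
Independent loci: 1/4 × 5/8 = 5/32.

5/32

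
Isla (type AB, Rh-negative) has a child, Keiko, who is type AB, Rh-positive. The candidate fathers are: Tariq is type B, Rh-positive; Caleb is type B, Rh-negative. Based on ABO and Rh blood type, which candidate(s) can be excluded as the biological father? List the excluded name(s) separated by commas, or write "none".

A candidate is excluded only if no genotype consistent with his phenotype could produce a type AB, Rh-positive child with a type AB, Rh-negative mother.
Caleb (type B, Rh-): no genotype consistent with that phenotype can produce a type-AB Rh+ child with a type-AB mother.

Caleb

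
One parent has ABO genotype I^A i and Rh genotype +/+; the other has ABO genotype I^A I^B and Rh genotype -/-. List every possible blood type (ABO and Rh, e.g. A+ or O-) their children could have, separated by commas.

Gametes from I^A i × I^A I^B give offspring ABO genotypes I^A I^A, I^A I^B, I^A i, I^B i, i.e. phenotypes A, B, AB.
Rh cross +/+ × -/- → phenotypes Rh+.
Combining independently: A+, B+, AB+.

A+, B+, AB+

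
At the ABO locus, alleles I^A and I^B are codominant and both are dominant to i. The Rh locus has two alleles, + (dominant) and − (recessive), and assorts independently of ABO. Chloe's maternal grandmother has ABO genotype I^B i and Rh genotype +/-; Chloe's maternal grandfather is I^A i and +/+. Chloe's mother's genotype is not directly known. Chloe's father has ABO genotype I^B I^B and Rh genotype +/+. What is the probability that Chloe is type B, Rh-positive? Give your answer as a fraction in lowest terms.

3/4

Chloe's mother's ABO genotype from I^B i × I^A i: 1/4 I^A I^B, 1/4 I^A i, 1/4 I^B i, 1/4 i i.
Crossing each possibility with the father I^B I^B and summing P(type B): 1/4·1/2 + 1/4·1/2 + 1/4·1 + 1/4·1 = 3/4.
Similarly for Rh via the mother's Rh distribution: P(Rh+) = 1.
Independent loci: 3/4 × 1 = 3/4.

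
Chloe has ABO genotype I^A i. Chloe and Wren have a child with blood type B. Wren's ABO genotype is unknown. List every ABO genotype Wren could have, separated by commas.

For each candidate genotype of Wren, check whether crossing it with I^A i can produce every observed child phenotype.
  I^A I^A → possible child types {A} ✗
  I^A I^B → possible child types {A, B, AB} ✓
  I^A i → possible child types {O, A} ✗
  I^B I^B → possible child types {B, AB} ✓
  I^B i → possible child types {O, A, B, AB} ✓
  i i → possible child types {O, A} ✗

I^A I^B, I^B I^B, I^B i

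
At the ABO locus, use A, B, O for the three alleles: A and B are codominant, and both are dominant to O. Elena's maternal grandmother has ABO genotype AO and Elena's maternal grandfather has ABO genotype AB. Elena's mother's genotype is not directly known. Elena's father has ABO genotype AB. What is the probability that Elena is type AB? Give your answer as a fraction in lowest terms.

Elena's mother's ABO genotype from AO × AB: 1/4 AA, 1/4 AB, 1/4 AO, 1/4 BO.
Crossing each possibility with the father AB and summing P(type AB): 1/4·1/2 + 1/4·1/2 + 1/4·1/4 + 1/4·1/4 = 3/8.

3/8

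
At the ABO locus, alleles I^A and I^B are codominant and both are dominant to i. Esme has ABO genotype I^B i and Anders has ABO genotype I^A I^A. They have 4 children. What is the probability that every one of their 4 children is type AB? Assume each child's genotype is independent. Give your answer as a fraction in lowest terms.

ABO cross I^B i × I^A I^A → 1/2 A, 1/2 AB.
So P(type AB) = 1/2 per child.
All 4 independent: (1/2)^4 = 1/16.

1/16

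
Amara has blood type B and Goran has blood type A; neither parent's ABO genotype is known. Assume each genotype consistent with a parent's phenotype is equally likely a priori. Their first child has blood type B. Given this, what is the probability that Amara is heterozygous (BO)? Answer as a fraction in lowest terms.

1/3

Possible genotypes: Amara ∈ {BB, BO}; Goran ∈ {AA, AO}.
Weight each parental genotype pair by prior × P(type-B child):
  BB × AO: posterior weight 2/3.
  BO × AO: posterior weight 1/3.
Sum the posterior weight over pairs where Amara is BO: 1/3.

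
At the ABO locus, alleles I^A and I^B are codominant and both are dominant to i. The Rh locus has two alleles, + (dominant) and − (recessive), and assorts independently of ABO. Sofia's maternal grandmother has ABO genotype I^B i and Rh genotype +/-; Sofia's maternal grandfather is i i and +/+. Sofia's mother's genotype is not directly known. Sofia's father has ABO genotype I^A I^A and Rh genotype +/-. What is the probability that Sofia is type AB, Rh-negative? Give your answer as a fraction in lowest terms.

1/32

Sofia's mother's ABO genotype from I^B i × i i: 1/2 I^B i, 1/2 i i.
Crossing each possibility with the father I^A I^A and summing P(type AB): 1/2·1/2 + 1/2·0 = 1/4.
Similarly for Rh via the mother's Rh distribution: P(Rh-) = 1/8.
Independent loci: 1/4 × 1/8 = 1/32.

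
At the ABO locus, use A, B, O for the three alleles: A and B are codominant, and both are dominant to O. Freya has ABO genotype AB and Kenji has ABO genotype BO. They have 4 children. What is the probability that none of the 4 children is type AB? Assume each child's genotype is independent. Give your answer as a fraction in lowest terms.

ABO cross AB × BO → 1/4 A, 1/2 B, 1/4 AB.
So P(type AB) = 1/4 per child.
P(not type AB) = 3/4 for one child; (3/4)^4 = 81/256.

81/256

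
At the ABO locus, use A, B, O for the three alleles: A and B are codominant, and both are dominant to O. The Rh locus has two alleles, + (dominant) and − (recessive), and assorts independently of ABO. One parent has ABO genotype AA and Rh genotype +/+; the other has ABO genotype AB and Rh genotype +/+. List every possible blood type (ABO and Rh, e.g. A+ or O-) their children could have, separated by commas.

Gametes from AA × AB give offspring ABO genotypes AA, AB, i.e. phenotypes A, AB.
Rh cross +/+ × +/+ → phenotypes Rh+.
Combining independently: A+, AB+.

A+, AB+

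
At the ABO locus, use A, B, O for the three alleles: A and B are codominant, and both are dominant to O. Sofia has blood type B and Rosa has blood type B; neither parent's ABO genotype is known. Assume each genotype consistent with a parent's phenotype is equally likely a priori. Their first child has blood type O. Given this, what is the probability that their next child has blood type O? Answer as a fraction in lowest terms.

1/4

Possible genotypes: Sofia ∈ {BB, BO}; Rosa ∈ {BB, BO}.
Weight each parental genotype pair by prior × P(type-O child):
  BO × BO: posterior weight 1; P(next child type O) = 1/4.
Weighted sum = 1/4.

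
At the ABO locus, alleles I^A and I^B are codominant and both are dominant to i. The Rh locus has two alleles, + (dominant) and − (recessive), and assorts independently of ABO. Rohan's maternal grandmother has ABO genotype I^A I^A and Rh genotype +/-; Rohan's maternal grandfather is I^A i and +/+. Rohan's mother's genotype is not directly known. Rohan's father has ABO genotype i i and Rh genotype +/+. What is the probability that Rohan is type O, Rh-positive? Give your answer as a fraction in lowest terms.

Rohan's mother's ABO genotype from I^A I^A × I^A i: 1/2 I^A I^A, 1/2 I^A i.
Crossing each possibility with the father i i and summing P(type O): 1/2·0 + 1/2·1/2 = 1/4.
Similarly for Rh via the mother's Rh distribution: P(Rh+) = 1.
Independent loci: 1/4 × 1 = 1/4.

1/4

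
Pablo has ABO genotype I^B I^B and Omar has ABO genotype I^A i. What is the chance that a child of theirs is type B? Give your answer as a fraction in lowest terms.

ABO cross I^B I^B × I^A i → offspring phenotypes: 1/2 B, 1/2 AB.
So P(type B) = 1/2.

1/2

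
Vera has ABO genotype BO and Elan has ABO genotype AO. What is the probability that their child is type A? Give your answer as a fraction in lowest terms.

ABO cross BO × AO → offspring phenotypes: 1/4 O, 1/4 A, 1/4 B, 1/4 AB.
So P(type A) = 1/4.

1/4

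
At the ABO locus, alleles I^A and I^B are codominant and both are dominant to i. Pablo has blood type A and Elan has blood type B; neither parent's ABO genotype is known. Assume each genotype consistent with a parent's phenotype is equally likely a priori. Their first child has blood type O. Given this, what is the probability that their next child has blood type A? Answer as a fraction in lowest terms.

1/4

Possible genotypes: Pablo ∈ {I^A I^A, I^A i}; Elan ∈ {I^B I^B, I^B i}.
Weight each parental genotype pair by prior × P(type-O child):
  I^A i × I^B i: posterior weight 1; P(next child type A) = 1/4.
Weighted sum = 1/4.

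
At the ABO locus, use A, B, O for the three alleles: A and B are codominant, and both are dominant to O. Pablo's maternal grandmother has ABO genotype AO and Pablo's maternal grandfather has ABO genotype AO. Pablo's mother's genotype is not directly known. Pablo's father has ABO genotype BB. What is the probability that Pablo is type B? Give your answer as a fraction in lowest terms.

1/2

Pablo's mother's ABO genotype from AO × AO: 1/4 AA, 1/2 AO, 1/4 OO.
Crossing each possibility with the father BB and summing P(type B): 1/4·0 + 1/2·1/2 + 1/4·1 = 1/2.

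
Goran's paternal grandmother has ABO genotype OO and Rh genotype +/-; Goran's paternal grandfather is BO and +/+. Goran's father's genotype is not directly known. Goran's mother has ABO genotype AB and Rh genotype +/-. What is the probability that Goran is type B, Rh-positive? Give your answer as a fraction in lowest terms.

Goran's father's ABO genotype from OO × BO: 1/2 BO, 1/2 OO.
Crossing each possibility with the mother AB and summing P(type B): 1/2·1/2 + 1/2·1/2 = 1/2.
Similarly for Rh via the father's Rh distribution: P(Rh+) = 7/8.
Independent loci: 1/2 × 7/8 = 7/16.

7/16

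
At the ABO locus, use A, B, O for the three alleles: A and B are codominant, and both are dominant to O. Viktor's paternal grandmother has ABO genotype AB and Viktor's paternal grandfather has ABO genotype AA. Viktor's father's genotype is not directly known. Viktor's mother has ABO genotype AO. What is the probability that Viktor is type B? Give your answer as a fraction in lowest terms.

1/8

Viktor's father's ABO genotype from AB × AA: 1/2 AA, 1/2 AB.
Crossing each possibility with the mother AO and summing P(type B): 1/2·0 + 1/2·1/4 = 1/8.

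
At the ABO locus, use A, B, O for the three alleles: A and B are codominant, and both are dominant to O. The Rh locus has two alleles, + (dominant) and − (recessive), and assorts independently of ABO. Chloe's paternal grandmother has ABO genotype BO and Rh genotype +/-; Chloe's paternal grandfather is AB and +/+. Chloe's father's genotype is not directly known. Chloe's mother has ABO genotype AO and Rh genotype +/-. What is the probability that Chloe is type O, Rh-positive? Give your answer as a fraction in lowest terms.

Chloe's father's ABO genotype from BO × AB: 1/4 AB, 1/4 AO, 1/4 BB, 1/4 BO.
Crossing each possibility with the mother AO and summing P(type O): 1/4·0 + 1/4·1/4 + 1/4·0 + 1/4·1/4 = 1/8.
Similarly for Rh via the father's Rh distribution: P(Rh+) = 7/8.
Independent loci: 1/8 × 7/8 = 7/64.

7/64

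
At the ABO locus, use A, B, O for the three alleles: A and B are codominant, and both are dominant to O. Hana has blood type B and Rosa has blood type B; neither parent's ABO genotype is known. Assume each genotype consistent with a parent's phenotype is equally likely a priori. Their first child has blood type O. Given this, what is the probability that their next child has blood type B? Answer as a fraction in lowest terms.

3/4

Possible genotypes: Hana ∈ {BB, BO}; Rosa ∈ {BB, BO}.
Weight each parental genotype pair by prior × P(type-O child):
  BO × BO: posterior weight 1; P(next child type B) = 3/4.
Weighted sum = 3/4.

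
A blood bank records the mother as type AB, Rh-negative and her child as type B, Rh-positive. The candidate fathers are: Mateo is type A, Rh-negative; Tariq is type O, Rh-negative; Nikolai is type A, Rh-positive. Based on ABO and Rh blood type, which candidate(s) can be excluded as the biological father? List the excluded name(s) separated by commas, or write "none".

A candidate is excluded only if no genotype consistent with his phenotype could produce a type B, Rh-positive child with a type AB, Rh-negative mother.
Mateo (type A, Rh-): no genotype consistent with that phenotype can produce a type-B Rh+ child with a type-AB mother.
Tariq (type O, Rh-): no genotype consistent with that phenotype can produce a type-B Rh+ child with a type-AB mother.

Mateo, Tariq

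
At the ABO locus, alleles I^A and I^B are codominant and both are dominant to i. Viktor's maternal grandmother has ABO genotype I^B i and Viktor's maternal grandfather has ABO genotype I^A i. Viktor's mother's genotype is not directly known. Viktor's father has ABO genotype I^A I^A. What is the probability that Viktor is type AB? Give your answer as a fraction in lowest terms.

Viktor's mother's ABO genotype from I^B i × I^A i: 1/4 I^A I^B, 1/4 I^A i, 1/4 I^B i, 1/4 i i.
Crossing each possibility with the father I^A I^A and summing P(type AB): 1/4·1/2 + 1/4·0 + 1/4·1/2 + 1/4·0 = 1/4.

1/4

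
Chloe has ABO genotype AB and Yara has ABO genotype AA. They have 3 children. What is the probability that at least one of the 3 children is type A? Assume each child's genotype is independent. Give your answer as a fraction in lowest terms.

ABO cross AB × AA → 1/2 A, 1/2 AB.
So P(type A) = 1/2 per child.
P(none) = (1/2)^3 = 1/8; P(at least one) = 1 − 1/8 = 7/8.

7/8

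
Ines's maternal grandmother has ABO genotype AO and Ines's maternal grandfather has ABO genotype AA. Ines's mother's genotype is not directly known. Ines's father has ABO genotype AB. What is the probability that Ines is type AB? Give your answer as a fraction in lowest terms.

Ines's mother's ABO genotype from AO × AA: 1/2 AA, 1/2 AO.
Crossing each possibility with the father AB and summing P(type AB): 1/2·1/2 + 1/2·1/4 = 3/8.

3/8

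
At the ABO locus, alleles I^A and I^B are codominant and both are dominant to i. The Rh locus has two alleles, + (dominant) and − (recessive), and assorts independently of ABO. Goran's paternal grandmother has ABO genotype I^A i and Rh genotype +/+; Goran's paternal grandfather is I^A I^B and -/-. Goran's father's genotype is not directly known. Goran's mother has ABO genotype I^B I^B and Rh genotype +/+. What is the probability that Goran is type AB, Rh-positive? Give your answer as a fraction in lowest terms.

Goran's father's ABO genotype from I^A i × I^A I^B: 1/4 I^A I^A, 1/4 I^A I^B, 1/4 I^A i, 1/4 I^B i.
Crossing each possibility with the mother I^B I^B and summing P(type AB): 1/4·1 + 1/4·1/2 + 1/4·1/2 + 1/4·0 = 1/2.
Similarly for Rh via the father's Rh distribution: P(Rh+) = 1.
Independent loci: 1/2 × 1 = 1/2.

1/2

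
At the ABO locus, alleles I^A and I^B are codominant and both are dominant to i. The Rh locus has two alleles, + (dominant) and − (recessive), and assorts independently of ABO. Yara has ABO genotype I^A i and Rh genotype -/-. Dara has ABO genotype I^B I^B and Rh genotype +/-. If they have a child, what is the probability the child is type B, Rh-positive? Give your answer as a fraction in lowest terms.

1/4

ABO cross I^A i × I^B I^B → offspring phenotypes: 1/2 B, 1/2 AB.
Rh cross -/- × +/- → 1/2 Rh+, 1/2 Rh-.
Independent loci: P(type B, Rh-positive) = 1/2 × 1/2 = 1/4.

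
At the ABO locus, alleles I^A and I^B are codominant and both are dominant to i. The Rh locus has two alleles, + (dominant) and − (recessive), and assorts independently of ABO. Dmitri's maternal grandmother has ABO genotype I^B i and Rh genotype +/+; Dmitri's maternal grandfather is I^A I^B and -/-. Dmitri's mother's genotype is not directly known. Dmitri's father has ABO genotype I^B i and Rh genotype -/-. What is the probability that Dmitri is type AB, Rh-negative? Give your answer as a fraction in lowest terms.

1/16

Dmitri's mother's ABO genotype from I^B i × I^A I^B: 1/4 I^A I^B, 1/4 I^A i, 1/4 I^B I^B, 1/4 I^B i.
Crossing each possibility with the father I^B i and summing P(type AB): 1/4·1/4 + 1/4·1/4 + 1/4·0 + 1/4·0 = 1/8.
Similarly for Rh via the mother's Rh distribution: P(Rh-) = 1/2.
Independent loci: 1/8 × 1/2 = 1/16.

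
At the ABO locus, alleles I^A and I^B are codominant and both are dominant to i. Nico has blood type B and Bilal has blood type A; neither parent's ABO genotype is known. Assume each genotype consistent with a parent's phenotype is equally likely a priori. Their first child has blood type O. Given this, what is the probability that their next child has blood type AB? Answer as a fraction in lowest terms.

Possible genotypes: Nico ∈ {I^B I^B, I^B i}; Bilal ∈ {I^A I^A, I^A i}.
Weight each parental genotype pair by prior × P(type-O child):
  I^B i × I^A i: posterior weight 1; P(next child type AB) = 1/4.
Weighted sum = 1/4.

1/4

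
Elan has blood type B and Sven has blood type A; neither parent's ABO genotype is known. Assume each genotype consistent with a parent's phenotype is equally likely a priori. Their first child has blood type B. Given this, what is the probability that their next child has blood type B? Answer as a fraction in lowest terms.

Possible genotypes: Elan ∈ {I^B I^B, I^B i}; Sven ∈ {I^A I^A, I^A i}.
Weight each parental genotype pair by prior × P(type-B child):
  I^B I^B × I^A i: posterior weight 2/3; P(next child type B) = 1/2.
  I^B i × I^A i: posterior weight 1/3; P(next child type B) = 1/4.
Weighted sum = 5/12.

5/12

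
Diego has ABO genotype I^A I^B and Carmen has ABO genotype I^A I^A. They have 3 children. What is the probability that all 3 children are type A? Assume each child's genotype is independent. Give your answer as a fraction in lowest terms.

1/8

ABO cross I^A I^B × I^A I^A → 1/2 A, 1/2 AB.
So P(type A) = 1/2 per child.
All 3 independent: (1/2)^3 = 1/8.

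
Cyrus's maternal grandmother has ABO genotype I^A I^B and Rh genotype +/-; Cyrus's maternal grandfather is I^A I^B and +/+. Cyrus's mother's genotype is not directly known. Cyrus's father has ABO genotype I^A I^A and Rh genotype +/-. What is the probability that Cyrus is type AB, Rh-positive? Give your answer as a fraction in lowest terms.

Cyrus's mother's ABO genotype from I^A I^B × I^A I^B: 1/4 I^A I^A, 1/2 I^A I^B, 1/4 I^B I^B.
Crossing each possibility with the father I^A I^A and summing P(type AB): 1/4·0 + 1/2·1/2 + 1/4·1 = 1/2.
Similarly for Rh via the mother's Rh distribution: P(Rh+) = 7/8.
Independent loci: 1/2 × 7/8 = 7/16.

7/16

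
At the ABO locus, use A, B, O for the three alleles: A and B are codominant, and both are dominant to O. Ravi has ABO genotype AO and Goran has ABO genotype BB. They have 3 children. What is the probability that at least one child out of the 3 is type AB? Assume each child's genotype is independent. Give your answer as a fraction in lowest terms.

ABO cross AO × BB → 1/2 B, 1/2 AB.
So P(type AB) = 1/2 per child.
P(none) = (1/2)^3 = 1/8; P(at least one) = 1 − 1/8 = 7/8.

7/8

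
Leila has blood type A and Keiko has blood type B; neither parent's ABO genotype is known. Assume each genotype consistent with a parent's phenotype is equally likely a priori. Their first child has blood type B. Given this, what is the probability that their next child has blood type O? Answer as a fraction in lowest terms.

Possible genotypes: Leila ∈ {AA, AO}; Keiko ∈ {BB, BO}.
Weight each parental genotype pair by prior × P(type-B child):
  AO × BB: posterior weight 2/3; P(next child type O) = 0.
  AO × BO: posterior weight 1/3; P(next child type O) = 1/4.
Weighted sum = 1/12.

1/12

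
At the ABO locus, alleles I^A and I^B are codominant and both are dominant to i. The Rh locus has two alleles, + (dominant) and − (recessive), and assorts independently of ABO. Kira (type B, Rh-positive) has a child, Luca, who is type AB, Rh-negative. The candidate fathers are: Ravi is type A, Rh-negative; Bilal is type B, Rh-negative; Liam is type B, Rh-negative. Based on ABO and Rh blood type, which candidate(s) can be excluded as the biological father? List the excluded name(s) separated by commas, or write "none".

Bilal, Liam

A candidate is excluded only if no genotype consistent with his phenotype could produce a type AB, Rh-negative child with a type B, Rh-positive mother.
Bilal (type B, Rh-): no genotype consistent with that phenotype can produce a type-AB Rh- child with a type-B mother.
Liam (type B, Rh-): no genotype consistent with that phenotype can produce a type-AB Rh- child with a type-B mother.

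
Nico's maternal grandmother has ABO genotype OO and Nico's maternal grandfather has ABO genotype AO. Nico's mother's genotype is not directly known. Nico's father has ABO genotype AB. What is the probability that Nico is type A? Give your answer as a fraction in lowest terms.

1/2

Nico's mother's ABO genotype from OO × AO: 1/2 AO, 1/2 OO.
Crossing each possibility with the father AB and summing P(type A): 1/2·1/2 + 1/2·1/2 = 1/2.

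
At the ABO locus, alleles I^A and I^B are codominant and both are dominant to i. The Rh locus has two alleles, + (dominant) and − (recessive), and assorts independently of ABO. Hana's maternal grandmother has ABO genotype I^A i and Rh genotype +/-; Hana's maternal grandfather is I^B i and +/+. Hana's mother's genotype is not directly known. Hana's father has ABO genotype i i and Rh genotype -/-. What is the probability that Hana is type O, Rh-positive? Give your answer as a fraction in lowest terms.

3/8

Hana's mother's ABO genotype from I^A i × I^B i: 1/4 I^A I^B, 1/4 I^A i, 1/4 I^B i, 1/4 i i.
Crossing each possibility with the father i i and summing P(type O): 1/4·0 + 1/4·1/2 + 1/4·1/2 + 1/4·1 = 1/2.
Similarly for Rh via the mother's Rh distribution: P(Rh+) = 3/4.
Independent loci: 1/2 × 3/4 = 3/8.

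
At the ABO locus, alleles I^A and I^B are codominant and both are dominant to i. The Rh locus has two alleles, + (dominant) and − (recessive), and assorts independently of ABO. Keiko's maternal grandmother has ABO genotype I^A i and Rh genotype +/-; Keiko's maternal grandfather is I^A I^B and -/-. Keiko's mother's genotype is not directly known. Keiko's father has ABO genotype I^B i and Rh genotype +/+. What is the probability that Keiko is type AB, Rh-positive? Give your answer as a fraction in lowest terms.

1/4

Keiko's mother's ABO genotype from I^A i × I^A I^B: 1/4 I^A I^A, 1/4 I^A I^B, 1/4 I^A i, 1/4 I^B i.
Crossing each possibility with the father I^B i and summing P(type AB): 1/4·1/2 + 1/4·1/4 + 1/4·1/4 + 1/4·0 = 1/4.
Similarly for Rh via the mother's Rh distribution: P(Rh+) = 1.
Independent loci: 1/4 × 1 = 1/4.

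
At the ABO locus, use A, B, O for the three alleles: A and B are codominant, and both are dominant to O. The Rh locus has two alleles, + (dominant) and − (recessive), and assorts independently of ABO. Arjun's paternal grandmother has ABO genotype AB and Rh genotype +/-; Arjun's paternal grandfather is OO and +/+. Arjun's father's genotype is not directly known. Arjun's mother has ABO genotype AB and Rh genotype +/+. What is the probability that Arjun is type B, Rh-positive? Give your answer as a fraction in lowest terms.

3/8

Arjun's father's ABO genotype from AB × OO: 1/2 AO, 1/2 BO.
Crossing each possibility with the mother AB and summing P(type B): 1/2·1/4 + 1/2·1/2 = 3/8.
Similarly for Rh via the father's Rh distribution: P(Rh+) = 1.
Independent loci: 3/8 × 1 = 3/8.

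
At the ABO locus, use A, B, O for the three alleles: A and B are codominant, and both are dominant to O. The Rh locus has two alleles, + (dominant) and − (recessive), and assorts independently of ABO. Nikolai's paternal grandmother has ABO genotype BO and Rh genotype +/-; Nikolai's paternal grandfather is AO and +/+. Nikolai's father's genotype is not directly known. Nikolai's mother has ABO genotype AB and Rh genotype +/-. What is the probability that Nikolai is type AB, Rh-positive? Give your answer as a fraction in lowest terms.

7/32

Nikolai's father's ABO genotype from BO × AO: 1/4 AB, 1/4 AO, 1/4 BO, 1/4 OO.
Crossing each possibility with the mother AB and summing P(type AB): 1/4·1/2 + 1/4·1/4 + 1/4·1/4 + 1/4·0 = 1/4.
Similarly for Rh via the father's Rh distribution: P(Rh+) = 7/8.
Independent loci: 1/4 × 7/8 = 7/32.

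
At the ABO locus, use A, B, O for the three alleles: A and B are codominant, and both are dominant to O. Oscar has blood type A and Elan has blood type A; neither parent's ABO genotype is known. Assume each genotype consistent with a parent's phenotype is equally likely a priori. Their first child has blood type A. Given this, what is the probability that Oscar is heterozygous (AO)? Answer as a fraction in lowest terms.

Possible genotypes: Oscar ∈ {AA, AO}; Elan ∈ {AA, AO}.
Weight each parental genotype pair by prior × P(type-A child):
  AA × AA: posterior weight 4/15.
  AA × AO: posterior weight 4/15.
  AO × AA: posterior weight 4/15.
  AO × AO: posterior weight 1/5.
Sum the posterior weight over pairs where Oscar is AO: 7/15.

7/15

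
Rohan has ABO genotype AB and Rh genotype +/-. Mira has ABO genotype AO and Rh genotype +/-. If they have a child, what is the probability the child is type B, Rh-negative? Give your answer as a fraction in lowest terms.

1/16

ABO cross AB × AO → offspring phenotypes: 1/2 A, 1/4 B, 1/4 AB.
Rh cross +/- × +/- → 3/4 Rh+, 1/4 Rh-.
Independent loci: P(type B, Rh-negative) = 1/4 × 1/4 = 1/16.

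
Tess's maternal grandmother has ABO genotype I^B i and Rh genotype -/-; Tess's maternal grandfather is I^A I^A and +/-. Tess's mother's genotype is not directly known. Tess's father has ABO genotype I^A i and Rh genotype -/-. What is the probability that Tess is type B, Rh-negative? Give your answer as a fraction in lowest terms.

3/32

Tess's mother's ABO genotype from I^B i × I^A I^A: 1/2 I^A I^B, 1/2 I^A i.
Crossing each possibility with the father I^A i and summing P(type B): 1/2·1/4 + 1/2·0 = 1/8.
Similarly for Rh via the mother's Rh distribution: P(Rh-) = 3/4.
Independent loci: 1/8 × 3/4 = 3/32.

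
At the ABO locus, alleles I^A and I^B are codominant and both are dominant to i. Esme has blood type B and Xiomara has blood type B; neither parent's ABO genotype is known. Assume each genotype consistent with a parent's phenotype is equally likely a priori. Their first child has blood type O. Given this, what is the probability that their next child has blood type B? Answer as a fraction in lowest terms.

Possible genotypes: Esme ∈ {I^B I^B, I^B i}; Xiomara ∈ {I^B I^B, I^B i}.
Weight each parental genotype pair by prior × P(type-O child):
  I^B i × I^B i: posterior weight 1; P(next child type B) = 3/4.
Weighted sum = 3/4.

3/4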